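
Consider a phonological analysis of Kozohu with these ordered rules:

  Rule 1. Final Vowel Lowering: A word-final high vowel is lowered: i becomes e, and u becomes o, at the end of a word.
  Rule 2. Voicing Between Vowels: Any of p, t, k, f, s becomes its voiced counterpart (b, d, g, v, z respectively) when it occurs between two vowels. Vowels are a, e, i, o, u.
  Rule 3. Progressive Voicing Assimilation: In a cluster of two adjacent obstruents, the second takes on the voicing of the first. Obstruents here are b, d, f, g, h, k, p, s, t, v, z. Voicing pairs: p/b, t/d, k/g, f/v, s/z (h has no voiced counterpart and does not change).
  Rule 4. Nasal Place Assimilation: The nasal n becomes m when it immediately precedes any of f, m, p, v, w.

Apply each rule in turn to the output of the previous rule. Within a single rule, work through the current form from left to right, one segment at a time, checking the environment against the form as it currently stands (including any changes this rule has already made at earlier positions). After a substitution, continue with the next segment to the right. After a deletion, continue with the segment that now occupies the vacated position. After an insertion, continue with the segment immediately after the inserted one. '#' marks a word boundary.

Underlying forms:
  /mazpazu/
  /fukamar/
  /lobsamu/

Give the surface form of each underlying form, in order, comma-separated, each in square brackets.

/mazpazu/:
  Rule 1 Final Vowel Lowering: [mazpazu] → [mazpazo]
  Rule 2 Voicing Between Vowels: no change — [mazpazo]
  Rule 3 Progressive Voicing Assimilation: [mazpazo] → [mazbazo]
  Rule 4 Nasal Place Assimilation: no change — [mazbazo]
/fukamar/:
  Rule 1 Final Vowel Lowering: no change — [fukamar]
  Rule 2 Voicing Between Vowels: [fukamar] → [fugamar]
  Rule 3 Progressive Voicing Assimilation: no change — [fugamar]
  Rule 4 Nasal Place Assimilation: no change — [fugamar]
/lobsamu/:
  Rule 1 Final Vowel Lowering: [lobsamu] → [lobsamo]
  Rule 2 Voicing Between Vowels: no change — [lobsamo]
  Rule 3 Progressive Voicing Assimilation: [lobsamo] → [lobzamo]
  Rule 4 Nasal Place Assimilation: no change — [lobzamo]

[mazbazo], [fugamar], [lobzamo]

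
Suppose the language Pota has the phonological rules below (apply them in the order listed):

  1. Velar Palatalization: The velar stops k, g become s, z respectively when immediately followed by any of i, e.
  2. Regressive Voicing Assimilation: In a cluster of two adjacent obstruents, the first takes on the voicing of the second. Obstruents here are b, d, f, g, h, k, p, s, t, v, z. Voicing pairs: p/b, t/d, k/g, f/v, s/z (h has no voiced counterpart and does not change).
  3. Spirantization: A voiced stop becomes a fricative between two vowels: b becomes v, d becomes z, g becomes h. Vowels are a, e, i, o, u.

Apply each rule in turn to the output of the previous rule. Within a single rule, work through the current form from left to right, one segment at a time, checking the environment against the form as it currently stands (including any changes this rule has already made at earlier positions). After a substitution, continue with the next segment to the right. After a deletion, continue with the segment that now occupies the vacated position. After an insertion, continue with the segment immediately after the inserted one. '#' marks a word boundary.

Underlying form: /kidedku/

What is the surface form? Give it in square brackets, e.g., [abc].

1 Velar Palatalization: [kidedku] → [sidedku]
2 Regressive Voicing Assimilation: [sidedku] → [sidetku]
3 Spirantization: [sidetku] → [sizetku]

[sizetku]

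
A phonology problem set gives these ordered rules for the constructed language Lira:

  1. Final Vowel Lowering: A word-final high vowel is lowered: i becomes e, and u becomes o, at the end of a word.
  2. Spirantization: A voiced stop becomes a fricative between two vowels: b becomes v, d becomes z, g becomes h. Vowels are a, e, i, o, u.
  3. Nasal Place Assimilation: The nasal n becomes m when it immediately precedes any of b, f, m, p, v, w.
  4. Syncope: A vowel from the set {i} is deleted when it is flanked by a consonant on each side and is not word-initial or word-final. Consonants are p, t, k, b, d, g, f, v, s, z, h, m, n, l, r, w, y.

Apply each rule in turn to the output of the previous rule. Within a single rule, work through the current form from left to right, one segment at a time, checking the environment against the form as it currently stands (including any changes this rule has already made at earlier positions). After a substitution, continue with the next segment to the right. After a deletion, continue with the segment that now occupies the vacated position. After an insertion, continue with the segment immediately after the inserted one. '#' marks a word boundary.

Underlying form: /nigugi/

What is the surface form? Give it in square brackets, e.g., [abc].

[nhuhe]

1 Final Vowel Lowering: [nigugi] → [niguge]
2 Spirantization: [niguge] → [nihuhe]
3 Nasal Place Assimilation: no change — [nihuhe]
4 Syncope: [nihuhe] → [nhuhe]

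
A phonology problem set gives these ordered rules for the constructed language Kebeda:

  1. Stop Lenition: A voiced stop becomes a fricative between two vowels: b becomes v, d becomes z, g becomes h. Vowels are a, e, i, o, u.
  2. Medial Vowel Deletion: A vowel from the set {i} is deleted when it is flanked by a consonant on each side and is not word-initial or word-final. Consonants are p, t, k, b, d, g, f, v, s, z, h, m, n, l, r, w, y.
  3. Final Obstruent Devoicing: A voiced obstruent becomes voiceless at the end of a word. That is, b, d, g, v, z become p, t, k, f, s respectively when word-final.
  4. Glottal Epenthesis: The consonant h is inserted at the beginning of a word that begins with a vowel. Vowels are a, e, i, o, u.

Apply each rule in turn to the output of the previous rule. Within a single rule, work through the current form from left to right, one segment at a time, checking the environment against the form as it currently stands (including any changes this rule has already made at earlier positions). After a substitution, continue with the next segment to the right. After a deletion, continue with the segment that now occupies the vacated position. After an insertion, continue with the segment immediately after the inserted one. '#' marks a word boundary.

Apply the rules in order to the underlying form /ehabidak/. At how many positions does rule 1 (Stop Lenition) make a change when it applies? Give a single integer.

2

1 Stop Lenition: [ehabidak] → [ehavizak]
2 Medial Vowel Deletion: [ehavizak] → [ehavzak]
3 Final Obstruent Devoicing: no change — [ehavzak]
4 Glottal Epenthesis: [ehavzak] → [hehavzak]
Rule 1 changed 2 position(s).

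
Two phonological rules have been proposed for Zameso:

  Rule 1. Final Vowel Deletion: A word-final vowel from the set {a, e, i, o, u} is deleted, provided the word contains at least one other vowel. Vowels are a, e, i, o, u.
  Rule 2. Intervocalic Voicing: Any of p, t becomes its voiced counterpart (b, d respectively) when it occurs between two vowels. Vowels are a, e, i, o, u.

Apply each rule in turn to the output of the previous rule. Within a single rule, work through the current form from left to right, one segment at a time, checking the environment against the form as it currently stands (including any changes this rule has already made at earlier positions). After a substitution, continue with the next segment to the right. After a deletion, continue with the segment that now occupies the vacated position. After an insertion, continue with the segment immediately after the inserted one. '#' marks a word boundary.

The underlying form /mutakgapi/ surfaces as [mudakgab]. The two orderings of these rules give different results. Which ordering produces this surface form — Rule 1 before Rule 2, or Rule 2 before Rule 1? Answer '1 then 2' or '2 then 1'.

Order 1 then 2:
  1 Final Vowel Deletion: [mutakgapi] → [mutakgap]
  2 Intervocalic Voicing: [mutakgap] → [mudakgap]
  result: [mudakgap]
Order 2 then 1:
  2 Intervocalic Voicing: [mutakgapi] → [mudakgabi]
  1 Final Vowel Deletion: [mudakgabi] → [mudakgab]
  result: [mudakgab]

2 then 1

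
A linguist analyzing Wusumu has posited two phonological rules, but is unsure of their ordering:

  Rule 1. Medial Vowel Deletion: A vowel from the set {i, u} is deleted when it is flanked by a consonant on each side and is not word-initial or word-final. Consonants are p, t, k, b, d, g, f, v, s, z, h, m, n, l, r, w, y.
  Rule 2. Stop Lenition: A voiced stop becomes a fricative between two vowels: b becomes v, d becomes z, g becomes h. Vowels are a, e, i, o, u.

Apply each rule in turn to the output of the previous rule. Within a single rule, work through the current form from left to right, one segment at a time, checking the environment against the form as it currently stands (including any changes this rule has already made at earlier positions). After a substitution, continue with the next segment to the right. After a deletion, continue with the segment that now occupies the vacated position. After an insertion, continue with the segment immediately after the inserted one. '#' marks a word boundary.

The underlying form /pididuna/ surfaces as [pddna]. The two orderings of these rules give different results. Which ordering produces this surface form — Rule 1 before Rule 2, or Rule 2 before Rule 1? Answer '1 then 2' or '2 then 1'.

1 then 2

Order 1 then 2:
  1 Medial Vowel Deletion: [pididuna] → [pddna]
  2 Stop Lenition: no change — [pddna]
  result: [pddna]
Order 2 then 1:
  2 Stop Lenition: [pididuna] → [pizizuna]
  1 Medial Vowel Deletion: [pizizuna] → [pzzna]
  result: [pzzna]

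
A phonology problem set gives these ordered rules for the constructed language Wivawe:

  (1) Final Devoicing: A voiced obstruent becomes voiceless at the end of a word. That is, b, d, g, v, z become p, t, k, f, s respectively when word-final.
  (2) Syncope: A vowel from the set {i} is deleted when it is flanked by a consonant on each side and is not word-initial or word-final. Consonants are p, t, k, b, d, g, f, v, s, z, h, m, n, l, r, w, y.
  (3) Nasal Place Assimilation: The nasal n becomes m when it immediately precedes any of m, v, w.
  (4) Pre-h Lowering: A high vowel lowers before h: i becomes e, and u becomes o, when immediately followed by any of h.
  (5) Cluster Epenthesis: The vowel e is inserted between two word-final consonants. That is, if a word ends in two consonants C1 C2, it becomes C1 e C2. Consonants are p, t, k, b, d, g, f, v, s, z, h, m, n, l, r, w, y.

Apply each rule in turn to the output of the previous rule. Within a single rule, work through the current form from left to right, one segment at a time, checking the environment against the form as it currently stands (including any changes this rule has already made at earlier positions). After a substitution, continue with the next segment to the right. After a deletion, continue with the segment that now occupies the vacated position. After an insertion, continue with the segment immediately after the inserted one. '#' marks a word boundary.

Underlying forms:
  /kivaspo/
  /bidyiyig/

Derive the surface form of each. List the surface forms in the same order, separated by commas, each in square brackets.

/kivaspo/:
  (1) Final Devoicing: no change — [kivaspo]
  (2) Syncope: [kivaspo] → [kvaspo]
  (3) Nasal Place Assimilation: no change — [kvaspo]
  (4) Pre-h Lowering: no change — [kvaspo]
  (5) Cluster Epenthesis: no change — [kvaspo]
/bidyiyig/:
  (1) Final Devoicing: [bidyiyig] → [bidyiyik]
  (2) Syncope: [bidyiyik] → [bdyyk]
  (3) Nasal Place Assimilation: no change — [bdyyk]
  (4) Pre-h Lowering: no change — [bdyyk]
  (5) Cluster Epenthesis: [bdyyk] → [bdyyek]

[kvaspo], [bdyyek]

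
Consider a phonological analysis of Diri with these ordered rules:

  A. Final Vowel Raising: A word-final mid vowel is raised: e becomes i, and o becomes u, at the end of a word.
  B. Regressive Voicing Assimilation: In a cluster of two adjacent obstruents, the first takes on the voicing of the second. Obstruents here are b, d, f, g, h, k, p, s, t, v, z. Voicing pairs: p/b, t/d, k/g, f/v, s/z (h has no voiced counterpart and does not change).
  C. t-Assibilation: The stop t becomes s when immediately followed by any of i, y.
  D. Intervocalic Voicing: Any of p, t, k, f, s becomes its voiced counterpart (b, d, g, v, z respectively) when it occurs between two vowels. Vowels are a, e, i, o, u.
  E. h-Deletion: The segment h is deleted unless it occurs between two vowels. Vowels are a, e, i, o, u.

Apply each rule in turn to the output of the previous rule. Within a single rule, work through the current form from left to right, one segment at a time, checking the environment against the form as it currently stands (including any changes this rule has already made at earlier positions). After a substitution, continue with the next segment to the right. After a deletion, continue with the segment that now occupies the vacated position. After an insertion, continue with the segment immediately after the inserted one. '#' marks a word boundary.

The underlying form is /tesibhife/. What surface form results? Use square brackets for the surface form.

A Final Vowel Raising: [tesibhife] → [tesibhifi]
B Regressive Voicing Assimilation: [tesibhifi] → [tesiphifi]
C t-Assibilation: no change — [tesiphifi]
D Intervocalic Voicing: [tesiphifi] → [teziphivi]
E h-Deletion: [teziphivi] → [tezipivi]

[tezipivi]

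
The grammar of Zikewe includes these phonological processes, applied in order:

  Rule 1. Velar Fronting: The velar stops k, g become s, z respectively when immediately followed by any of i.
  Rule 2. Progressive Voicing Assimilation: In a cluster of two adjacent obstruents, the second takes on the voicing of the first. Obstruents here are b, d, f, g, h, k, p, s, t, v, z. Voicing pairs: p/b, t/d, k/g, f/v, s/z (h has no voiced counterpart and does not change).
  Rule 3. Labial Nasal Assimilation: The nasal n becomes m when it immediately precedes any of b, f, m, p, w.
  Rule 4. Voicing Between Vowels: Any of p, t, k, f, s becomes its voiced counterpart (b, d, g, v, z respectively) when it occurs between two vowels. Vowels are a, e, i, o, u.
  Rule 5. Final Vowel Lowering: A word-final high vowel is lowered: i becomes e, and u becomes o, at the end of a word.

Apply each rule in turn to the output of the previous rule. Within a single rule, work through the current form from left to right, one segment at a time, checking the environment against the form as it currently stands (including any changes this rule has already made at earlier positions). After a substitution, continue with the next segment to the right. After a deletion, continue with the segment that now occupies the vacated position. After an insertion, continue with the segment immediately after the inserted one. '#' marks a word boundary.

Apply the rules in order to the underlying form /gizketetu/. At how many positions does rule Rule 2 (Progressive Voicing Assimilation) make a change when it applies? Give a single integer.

Rule 1 Velar Fronting: [gizketetu] → [zizketetu]
Rule 2 Progressive Voicing Assimilation: [zizketetu] → [zizgetetu]
Rule 3 Labial Nasal Assimilation: no change — [zizgetetu]
Rule 4 Voicing Between Vowels: [zizgetetu] → [zizgededu]
Rule 5 Final Vowel Lowering: [zizgededu] → [zizgededo]
Rule Rule 2 changed 1 position(s).

1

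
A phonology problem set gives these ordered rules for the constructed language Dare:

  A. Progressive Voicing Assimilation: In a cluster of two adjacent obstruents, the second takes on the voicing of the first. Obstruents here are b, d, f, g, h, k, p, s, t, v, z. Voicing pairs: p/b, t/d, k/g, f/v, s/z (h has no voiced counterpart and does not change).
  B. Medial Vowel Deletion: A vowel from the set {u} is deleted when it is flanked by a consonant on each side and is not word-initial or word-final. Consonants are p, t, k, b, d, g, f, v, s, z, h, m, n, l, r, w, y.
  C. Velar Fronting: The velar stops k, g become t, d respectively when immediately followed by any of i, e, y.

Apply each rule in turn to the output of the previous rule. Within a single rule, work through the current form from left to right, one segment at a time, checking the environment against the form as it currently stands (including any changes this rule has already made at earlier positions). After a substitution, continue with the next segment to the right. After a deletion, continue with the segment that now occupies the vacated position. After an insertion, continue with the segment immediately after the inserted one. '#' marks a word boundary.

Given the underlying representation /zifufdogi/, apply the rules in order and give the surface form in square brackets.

[zifftodi]

A Progressive Voicing Assimilation: [zifufdogi] → [zifuftogi]
B Medial Vowel Deletion: [zifuftogi] → [zifftogi]
C Velar Fronting: [zifftogi] → [zifftodi]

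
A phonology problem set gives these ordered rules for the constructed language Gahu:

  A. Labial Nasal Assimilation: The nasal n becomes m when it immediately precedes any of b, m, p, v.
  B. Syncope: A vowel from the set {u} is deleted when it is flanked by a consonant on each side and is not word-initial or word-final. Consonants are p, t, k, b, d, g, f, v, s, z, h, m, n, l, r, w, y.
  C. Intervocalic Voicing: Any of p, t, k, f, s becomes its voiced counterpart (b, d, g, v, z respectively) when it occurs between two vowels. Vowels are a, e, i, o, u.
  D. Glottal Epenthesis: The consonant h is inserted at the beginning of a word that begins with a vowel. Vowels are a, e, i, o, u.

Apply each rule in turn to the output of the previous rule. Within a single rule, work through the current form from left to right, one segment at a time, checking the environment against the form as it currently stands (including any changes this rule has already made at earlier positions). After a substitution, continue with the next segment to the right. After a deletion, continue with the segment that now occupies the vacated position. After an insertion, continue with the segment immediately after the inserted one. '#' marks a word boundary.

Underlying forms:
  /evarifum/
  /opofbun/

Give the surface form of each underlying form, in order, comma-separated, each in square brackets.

/evarifum/:
  A Labial Nasal Assimilation: no change — [evarifum]
  B Syncope: [evarifum] → [evarifm]
  C Intervocalic Voicing: no change — [evarifm]
  D Glottal Epenthesis: [evarifm] → [hevarifm]
/opofbun/:
  A Labial Nasal Assimilation: no change — [opofbun]
  B Syncope: [opofbun] → [opofbn]
  C Intervocalic Voicing: [opofbn] → [obofbn]
  D Glottal Epenthesis: [obofbn] → [hobofbn]

[hevarifm], [hobofbn]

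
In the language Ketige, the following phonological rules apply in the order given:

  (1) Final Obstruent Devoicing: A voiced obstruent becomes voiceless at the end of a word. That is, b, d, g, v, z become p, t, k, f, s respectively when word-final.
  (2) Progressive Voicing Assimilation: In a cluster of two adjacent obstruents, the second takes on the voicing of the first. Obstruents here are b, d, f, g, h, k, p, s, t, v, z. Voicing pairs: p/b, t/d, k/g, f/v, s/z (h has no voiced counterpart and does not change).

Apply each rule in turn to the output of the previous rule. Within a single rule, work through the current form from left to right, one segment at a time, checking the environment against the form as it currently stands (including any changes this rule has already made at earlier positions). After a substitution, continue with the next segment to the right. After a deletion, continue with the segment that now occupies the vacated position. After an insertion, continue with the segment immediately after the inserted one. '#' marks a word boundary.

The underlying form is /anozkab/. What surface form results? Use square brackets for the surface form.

(1) Final Obstruent Devoicing: [anozkab] → [anozkap]
(2) Progressive Voicing Assimilation: [anozkap] → [anozgap]

[anozgap]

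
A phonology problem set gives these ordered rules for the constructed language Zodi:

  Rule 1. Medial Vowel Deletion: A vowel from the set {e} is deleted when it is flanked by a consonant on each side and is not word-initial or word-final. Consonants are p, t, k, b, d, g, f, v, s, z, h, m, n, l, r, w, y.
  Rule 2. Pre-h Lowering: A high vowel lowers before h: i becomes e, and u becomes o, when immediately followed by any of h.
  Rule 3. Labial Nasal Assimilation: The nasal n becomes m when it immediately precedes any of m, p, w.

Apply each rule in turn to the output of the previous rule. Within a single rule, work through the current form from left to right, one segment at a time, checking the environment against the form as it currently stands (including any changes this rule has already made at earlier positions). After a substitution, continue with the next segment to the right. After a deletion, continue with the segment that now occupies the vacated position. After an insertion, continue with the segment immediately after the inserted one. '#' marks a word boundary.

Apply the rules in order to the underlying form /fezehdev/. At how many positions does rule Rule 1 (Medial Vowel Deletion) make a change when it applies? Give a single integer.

Rule 1 Medial Vowel Deletion: [fezehdev] → [fzhdv]
Rule 2 Pre-h Lowering: no change — [fzhdv]
Rule 3 Labial Nasal Assimilation: no change — [fzhdv]
Rule Rule 1 changed 3 position(s).

3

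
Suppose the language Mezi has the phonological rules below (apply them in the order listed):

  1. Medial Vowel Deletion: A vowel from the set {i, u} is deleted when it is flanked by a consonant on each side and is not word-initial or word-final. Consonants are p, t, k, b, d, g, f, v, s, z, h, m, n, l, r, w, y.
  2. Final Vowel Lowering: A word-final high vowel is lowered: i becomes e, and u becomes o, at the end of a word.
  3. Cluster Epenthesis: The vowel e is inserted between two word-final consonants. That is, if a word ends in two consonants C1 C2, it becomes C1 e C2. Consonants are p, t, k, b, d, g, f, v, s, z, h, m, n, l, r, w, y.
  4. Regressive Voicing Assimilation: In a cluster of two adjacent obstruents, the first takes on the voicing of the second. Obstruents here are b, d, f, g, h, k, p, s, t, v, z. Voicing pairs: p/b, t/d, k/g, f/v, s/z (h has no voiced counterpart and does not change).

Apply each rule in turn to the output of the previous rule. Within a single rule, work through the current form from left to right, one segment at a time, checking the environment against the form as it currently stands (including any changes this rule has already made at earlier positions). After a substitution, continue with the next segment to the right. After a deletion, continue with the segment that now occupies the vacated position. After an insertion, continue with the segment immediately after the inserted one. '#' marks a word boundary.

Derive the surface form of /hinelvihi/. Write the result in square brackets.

1 Medial Vowel Deletion: [hinelvihi] → [hnelvhi]
2 Final Vowel Lowering: [hnelvhi] → [hnelvhe]
3 Cluster Epenthesis: no change — [hnelvhe]
4 Regressive Voicing Assimilation: [hnelvhe] → [hnelfhe]

[hnelfhe]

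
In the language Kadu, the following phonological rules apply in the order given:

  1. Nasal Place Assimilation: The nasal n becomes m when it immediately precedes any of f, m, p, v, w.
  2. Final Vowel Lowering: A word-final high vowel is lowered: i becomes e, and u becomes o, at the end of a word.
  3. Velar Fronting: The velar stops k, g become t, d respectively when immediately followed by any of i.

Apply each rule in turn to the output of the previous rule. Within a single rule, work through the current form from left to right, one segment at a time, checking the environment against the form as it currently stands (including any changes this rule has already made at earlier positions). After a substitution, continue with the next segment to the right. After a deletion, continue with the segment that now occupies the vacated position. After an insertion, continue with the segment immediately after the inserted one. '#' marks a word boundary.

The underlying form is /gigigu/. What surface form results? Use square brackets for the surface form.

[didigo]

1 Nasal Place Assimilation: no change — [gigigu]
2 Final Vowel Lowering: [gigigu] → [gigigo]
3 Velar Fronting: [gigigo] → [didigo]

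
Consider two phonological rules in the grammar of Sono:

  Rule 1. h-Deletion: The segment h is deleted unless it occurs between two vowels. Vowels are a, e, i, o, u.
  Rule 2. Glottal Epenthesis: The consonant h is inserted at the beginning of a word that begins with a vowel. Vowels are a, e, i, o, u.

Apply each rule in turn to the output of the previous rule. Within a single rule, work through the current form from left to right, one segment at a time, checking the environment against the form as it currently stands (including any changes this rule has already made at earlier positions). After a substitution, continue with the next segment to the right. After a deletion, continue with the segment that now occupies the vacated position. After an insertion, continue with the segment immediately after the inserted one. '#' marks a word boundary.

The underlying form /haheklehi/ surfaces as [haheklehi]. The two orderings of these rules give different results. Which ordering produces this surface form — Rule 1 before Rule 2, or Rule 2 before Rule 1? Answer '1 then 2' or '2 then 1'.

1 then 2

Order 1 then 2:
  1 h-Deletion: [haheklehi] → [aheklehi]
  2 Glottal Epenthesis: [aheklehi] → [haheklehi]
  result: [haheklehi]
Order 2 then 1:
  2 Glottal Epenthesis: no change — [haheklehi]
  1 h-Deletion: [haheklehi] → [aheklehi]
  result: [aheklehi]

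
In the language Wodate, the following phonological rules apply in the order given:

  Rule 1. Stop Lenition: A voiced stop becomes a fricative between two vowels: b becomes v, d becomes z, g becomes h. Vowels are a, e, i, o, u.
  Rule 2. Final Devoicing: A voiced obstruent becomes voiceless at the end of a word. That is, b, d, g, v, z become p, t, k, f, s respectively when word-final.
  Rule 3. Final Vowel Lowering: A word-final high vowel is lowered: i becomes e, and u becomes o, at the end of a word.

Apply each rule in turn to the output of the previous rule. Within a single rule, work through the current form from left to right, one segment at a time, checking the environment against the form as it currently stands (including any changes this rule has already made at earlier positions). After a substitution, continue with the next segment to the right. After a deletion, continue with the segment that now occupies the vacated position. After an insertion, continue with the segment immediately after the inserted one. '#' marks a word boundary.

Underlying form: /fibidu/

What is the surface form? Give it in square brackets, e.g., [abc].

[fivizo]

Rule 1 Stop Lenition: [fibidu] → [fivizu]
Rule 2 Final Devoicing: no change — [fivizu]
Rule 3 Final Vowel Lowering: [fivizu] → [fivizo]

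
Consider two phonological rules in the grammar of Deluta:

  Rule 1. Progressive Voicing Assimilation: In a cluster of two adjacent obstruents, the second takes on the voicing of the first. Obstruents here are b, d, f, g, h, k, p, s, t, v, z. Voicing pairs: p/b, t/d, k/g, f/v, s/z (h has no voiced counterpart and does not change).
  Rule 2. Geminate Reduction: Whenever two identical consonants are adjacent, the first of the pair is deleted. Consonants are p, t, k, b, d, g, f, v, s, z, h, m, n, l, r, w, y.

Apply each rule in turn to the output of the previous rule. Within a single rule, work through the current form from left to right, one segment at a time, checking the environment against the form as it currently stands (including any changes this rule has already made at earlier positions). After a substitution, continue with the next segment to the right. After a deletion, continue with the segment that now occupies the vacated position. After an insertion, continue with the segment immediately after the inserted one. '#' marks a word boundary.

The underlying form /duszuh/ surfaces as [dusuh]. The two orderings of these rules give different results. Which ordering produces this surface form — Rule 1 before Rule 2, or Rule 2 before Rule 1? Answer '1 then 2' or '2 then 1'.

1 then 2

Order 1 then 2:
  1 Progressive Voicing Assimilation: [duszuh] → [dussuh]
  2 Geminate Reduction: [dussuh] → [dusuh]
  result: [dusuh]
Order 2 then 1:
  2 Geminate Reduction: no change — [duszuh]
  1 Progressive Voicing Assimilation: [duszuh] → [dussuh]
  result: [dussuh]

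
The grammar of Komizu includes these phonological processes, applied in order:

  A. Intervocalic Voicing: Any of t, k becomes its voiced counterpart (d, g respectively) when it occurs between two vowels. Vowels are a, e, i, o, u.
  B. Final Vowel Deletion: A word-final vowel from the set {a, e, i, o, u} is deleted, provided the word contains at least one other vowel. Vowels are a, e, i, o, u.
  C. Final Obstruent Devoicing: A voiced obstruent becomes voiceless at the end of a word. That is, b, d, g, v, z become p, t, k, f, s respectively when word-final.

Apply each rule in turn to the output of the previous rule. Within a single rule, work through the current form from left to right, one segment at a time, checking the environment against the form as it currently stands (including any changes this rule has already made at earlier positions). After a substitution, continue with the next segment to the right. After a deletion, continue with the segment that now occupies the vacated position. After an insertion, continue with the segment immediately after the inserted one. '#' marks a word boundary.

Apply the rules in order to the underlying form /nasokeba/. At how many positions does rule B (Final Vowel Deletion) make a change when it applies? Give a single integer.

A Intervocalic Voicing: [nasokeba] → [nasogeba]
B Final Vowel Deletion: [nasogeba] → [nasogeb]
C Final Obstruent Devoicing: [nasogeb] → [nasogep]
Rule B changed 1 position(s).

1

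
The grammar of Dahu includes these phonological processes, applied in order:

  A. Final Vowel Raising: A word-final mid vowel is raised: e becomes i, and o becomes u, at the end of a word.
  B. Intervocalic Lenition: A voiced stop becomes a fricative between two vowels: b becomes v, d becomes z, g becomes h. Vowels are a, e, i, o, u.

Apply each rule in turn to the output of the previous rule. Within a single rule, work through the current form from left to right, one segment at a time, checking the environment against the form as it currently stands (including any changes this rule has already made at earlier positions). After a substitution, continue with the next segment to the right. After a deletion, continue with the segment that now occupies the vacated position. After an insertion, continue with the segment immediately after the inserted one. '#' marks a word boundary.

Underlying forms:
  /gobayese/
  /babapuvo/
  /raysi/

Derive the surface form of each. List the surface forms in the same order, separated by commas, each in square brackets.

/gobayese/:
  A Final Vowel Raising: [gobayese] → [gobayesi]
  B Intervocalic Lenition: [gobayesi] → [govayesi]
/babapuvo/:
  A Final Vowel Raising: [babapuvo] → [babapuvu]
  B Intervocalic Lenition: [babapuvu] → [bavapuvu]
/raysi/:
  A Final Vowel Raising: no change — [raysi]
  B Intervocalic Lenition: no change — [raysi]

[govayesi], [bavapuvu], [raysi]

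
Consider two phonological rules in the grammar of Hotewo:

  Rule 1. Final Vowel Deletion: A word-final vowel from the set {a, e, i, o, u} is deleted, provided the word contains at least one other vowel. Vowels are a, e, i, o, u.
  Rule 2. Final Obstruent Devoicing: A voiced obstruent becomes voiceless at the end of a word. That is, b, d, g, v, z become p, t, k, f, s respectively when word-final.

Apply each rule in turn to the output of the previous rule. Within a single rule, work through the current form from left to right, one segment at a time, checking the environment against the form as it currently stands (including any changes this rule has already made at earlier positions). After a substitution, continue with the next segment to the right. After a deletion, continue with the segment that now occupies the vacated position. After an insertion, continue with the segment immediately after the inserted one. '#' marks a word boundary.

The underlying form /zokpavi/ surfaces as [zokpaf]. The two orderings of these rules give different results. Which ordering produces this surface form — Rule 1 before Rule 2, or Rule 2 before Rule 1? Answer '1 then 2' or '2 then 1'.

1 then 2

Order 1 then 2:
  1 Final Vowel Deletion: [zokpavi] → [zokpav]
  2 Final Obstruent Devoicing: [zokpav] → [zokpaf]
  result: [zokpaf]
Order 2 then 1:
  2 Final Obstruent Devoicing: no change — [zokpavi]
  1 Final Vowel Deletion: [zokpavi] → [zokpav]
  result: [zokpav]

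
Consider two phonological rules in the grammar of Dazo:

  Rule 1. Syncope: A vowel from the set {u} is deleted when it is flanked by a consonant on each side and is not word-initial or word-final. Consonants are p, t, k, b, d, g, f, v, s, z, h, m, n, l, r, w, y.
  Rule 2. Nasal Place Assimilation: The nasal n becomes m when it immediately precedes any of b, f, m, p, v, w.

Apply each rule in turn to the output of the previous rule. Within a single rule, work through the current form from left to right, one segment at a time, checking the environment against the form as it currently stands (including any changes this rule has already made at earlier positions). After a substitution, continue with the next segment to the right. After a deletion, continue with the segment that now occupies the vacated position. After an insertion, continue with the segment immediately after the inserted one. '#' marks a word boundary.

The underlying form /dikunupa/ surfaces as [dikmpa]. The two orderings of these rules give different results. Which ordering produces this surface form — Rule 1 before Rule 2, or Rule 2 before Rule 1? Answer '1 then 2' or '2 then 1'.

Order 1 then 2:
  1 Syncope: [dikunupa] → [diknpa]
  2 Nasal Place Assimilation: [diknpa] → [dikmpa]
  result: [dikmpa]
Order 2 then 1:
  2 Nasal Place Assimilation: no change — [dikunupa]
  1 Syncope: [dikunupa] → [diknpa]
  result: [diknpa]

1 then 2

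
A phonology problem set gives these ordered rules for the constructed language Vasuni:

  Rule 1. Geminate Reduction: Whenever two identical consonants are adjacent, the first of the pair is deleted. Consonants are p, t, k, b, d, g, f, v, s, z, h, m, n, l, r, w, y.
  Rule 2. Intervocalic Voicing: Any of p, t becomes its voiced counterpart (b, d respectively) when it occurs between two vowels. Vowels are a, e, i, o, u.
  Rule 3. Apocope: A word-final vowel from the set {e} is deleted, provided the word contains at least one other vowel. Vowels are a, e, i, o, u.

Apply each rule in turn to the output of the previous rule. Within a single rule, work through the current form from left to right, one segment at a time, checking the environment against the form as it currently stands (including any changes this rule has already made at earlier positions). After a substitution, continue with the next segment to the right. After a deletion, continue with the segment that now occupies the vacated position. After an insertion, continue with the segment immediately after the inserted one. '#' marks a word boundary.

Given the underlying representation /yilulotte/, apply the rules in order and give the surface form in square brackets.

Rule 1 Geminate Reduction: [yilulotte] → [yilulote]
Rule 2 Intervocalic Voicing: [yilulote] → [yilulode]
Rule 3 Apocope: [yilulode] → [yilulod]

[yilulod]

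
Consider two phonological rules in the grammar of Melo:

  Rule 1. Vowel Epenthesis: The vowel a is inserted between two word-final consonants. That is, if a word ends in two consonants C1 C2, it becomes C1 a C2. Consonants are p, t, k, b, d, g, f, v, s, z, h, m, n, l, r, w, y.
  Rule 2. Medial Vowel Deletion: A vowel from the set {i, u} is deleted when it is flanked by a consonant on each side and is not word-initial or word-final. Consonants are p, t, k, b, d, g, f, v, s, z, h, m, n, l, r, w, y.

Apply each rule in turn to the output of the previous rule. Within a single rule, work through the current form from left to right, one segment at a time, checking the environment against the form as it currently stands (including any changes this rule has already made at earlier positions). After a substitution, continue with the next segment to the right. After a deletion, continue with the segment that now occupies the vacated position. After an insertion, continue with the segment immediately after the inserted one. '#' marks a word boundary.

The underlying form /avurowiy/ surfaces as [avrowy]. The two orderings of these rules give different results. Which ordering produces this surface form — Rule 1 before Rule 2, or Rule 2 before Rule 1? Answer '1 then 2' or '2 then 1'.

Order 1 then 2:
  1 Vowel Epenthesis: no change — [avurowiy]
  2 Medial Vowel Deletion: [avurowiy] → [avrowy]
  result: [avrowy]
Order 2 then 1:
  2 Medial Vowel Deletion: [avurowiy] → [avrowy]
  1 Vowel Epenthesis: [avrowy] → [avroway]
  result: [avroway]

1 then 2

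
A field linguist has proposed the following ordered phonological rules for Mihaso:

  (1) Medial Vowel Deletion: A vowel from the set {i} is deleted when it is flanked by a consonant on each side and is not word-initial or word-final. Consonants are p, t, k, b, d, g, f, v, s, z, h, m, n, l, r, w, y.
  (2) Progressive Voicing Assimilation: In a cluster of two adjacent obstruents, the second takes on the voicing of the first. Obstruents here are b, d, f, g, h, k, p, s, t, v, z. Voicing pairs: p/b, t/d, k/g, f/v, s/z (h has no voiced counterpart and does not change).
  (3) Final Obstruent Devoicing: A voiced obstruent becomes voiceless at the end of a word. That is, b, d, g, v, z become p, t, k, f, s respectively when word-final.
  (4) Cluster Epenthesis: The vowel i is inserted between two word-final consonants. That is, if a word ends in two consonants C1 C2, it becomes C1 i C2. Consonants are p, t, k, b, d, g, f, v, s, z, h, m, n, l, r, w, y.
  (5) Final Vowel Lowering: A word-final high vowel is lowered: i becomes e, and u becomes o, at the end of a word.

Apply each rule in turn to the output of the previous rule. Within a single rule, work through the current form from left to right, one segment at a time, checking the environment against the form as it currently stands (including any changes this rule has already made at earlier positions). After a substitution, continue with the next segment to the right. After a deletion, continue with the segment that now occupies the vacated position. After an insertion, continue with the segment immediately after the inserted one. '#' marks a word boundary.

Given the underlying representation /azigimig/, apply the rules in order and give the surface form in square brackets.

[azgmik]

(1) Medial Vowel Deletion: [azigimig] → [azgmg]
(2) Progressive Voicing Assimilation: no change — [azgmg]
(3) Final Obstruent Devoicing: [azgmg] → [azgmk]
(4) Cluster Epenthesis: [azgmk] → [azgmik]
(5) Final Vowel Lowering: no change — [azgmik]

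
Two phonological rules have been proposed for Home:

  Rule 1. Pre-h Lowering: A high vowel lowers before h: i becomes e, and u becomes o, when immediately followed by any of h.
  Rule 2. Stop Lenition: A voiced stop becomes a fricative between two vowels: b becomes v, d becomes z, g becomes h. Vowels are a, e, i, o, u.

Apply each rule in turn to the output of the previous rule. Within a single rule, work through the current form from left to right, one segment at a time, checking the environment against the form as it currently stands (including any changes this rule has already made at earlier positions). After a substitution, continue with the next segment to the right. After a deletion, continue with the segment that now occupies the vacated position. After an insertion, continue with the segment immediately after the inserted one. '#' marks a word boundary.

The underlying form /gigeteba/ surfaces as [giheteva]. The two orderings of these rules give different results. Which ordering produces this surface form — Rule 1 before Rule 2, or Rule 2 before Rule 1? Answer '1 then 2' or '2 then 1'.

Order 1 then 2:
  1 Pre-h Lowering: no change — [gigeteba]
  2 Stop Lenition: [gigeteba] → [giheteva]
  result: [giheteva]
Order 2 then 1:
  2 Stop Lenition: [gigeteba] → [giheteva]
  1 Pre-h Lowering: [giheteva] → [geheteva]
  result: [geheteva]

1 then 2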